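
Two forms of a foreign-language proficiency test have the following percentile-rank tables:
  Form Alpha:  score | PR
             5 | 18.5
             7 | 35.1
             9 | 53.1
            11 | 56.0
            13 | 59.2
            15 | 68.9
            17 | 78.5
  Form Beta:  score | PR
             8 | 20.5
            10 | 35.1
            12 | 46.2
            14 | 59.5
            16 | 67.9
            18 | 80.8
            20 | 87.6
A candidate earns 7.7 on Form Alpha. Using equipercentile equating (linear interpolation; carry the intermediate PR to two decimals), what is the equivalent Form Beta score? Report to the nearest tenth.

11.1

PR of 7.7 on Form Alpha: 35.1 + (7.7 − 7)/(9 − 7) × (53.1 − 35.1) = 41.40
On Form Beta, PR 41.40 falls between score 10 (PR 35.1) and 12 (PR 46.2).
Interpolate: 10 + (41.40 − 35.1)/(46.2 − 35.1) × (12 − 10) = 11.1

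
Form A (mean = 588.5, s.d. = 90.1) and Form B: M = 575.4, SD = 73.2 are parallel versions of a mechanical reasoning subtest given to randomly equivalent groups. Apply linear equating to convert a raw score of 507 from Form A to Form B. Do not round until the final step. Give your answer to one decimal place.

509.2

Linear equating: y = (SD_Y/SD_X)(x − M_X) + M_Y
y = (73.2/90.1)(507 − 588.5) + 575.4
y = 0.812431 × -81.5 + 575.4 = -66.2131 + 575.4 = 509.2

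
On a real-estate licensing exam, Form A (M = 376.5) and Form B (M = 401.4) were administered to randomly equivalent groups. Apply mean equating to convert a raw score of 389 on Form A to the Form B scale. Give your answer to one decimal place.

Mean equating: y = x + (M_Y − M_X) = 389 + (401.4 − 376.5) = 413.9

413.9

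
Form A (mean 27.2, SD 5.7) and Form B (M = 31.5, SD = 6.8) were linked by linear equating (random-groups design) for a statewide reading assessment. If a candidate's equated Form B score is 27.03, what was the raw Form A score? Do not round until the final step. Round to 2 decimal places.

Invert y = (SD_Y/SD_X)(x − M_X) + M_Y:
x = (SD_X/SD_Y)(y − M_Y) + M_X = (5.7/6.8)(27.03 − 31.5) + 27.2
x = 0.838235 × -4.470 + 27.2 = 23.45

23.45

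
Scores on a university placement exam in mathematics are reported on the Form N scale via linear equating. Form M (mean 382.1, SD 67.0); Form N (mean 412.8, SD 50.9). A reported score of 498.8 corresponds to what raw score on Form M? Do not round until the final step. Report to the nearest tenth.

Invert y = (SD_Y/SD_X)(x − M_X) + M_Y:
x = (SD_X/SD_Y)(y − M_Y) + M_X = (67.0/50.9)(498.8 − 412.8) + 382.1
x = 1.316306 × 86.000 + 382.1 = 495.3

495.3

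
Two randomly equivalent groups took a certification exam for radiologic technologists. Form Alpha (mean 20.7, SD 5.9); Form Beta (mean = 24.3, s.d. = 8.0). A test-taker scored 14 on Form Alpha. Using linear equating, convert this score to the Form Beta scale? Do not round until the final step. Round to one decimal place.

Linear equating: y = (SD_Y/SD_X)(x − M_X) + M_Y
y = (8.0/5.9)(14 − 20.7) + 24.3
y = 1.355932 × -6.7 + 24.3 = -9.0847 + 24.3 = 15.2

15.2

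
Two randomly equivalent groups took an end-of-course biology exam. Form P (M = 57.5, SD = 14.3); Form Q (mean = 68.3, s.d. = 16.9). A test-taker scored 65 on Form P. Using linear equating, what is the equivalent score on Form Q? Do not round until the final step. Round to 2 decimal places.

77.16

Linear equating: y = (SD_Y/SD_X)(x − M_X) + M_Y
y = (16.9/14.3)(65 − 57.5) + 68.3
y = 1.181818 × 7.5 + 68.3 = 8.8636 + 68.3 = 77.16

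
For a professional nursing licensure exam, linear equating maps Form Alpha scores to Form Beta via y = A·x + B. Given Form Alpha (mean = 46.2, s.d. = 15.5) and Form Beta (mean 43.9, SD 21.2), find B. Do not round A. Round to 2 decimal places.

A = SD_Y / SD_X = 21.2 / 15.5 = 1.367742
B = M_Y − A·M_X = 43.9 − 1.367742 × 46.2 = -19.29

-19.29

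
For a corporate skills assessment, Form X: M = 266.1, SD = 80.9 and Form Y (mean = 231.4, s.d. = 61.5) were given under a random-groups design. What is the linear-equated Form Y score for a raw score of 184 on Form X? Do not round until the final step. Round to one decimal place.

169.0

Linear equating: y = (SD_Y/SD_X)(x − M_X) + M_Y
y = (61.5/80.9)(184 − 266.1) + 231.4
y = 0.760198 × -82.1 + 231.4 = -62.4122 + 231.4 = 169.0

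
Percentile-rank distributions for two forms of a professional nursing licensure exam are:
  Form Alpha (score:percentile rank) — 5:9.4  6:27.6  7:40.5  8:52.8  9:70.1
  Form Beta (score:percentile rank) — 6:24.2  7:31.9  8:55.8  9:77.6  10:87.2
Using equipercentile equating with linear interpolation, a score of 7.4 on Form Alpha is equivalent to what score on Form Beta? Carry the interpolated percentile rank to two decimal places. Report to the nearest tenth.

PR of 7.4 on Form Alpha: 40.5 + (7.4 − 7)/(8 − 7) × (52.8 − 40.5) = 45.42
On Form Beta, PR 45.42 falls between score 7 (PR 31.9) and 8 (PR 55.8).
Interpolate: 7 + (45.42 − 31.9)/(55.8 − 31.9) × (8 − 7) = 7.6

7.6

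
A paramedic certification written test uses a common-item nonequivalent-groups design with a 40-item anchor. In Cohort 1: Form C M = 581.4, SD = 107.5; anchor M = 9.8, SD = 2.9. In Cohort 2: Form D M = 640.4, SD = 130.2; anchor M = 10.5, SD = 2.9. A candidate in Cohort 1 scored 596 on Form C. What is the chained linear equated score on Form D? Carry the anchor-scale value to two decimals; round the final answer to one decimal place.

626.5

Form C → anchor (Cohort 1): v = (2.9/107.5)(596 − 581.4) + 9.8 = 10.19
anchor → Form D (Cohort 2): y = (130.2/2.9)(10.19 − 10.5) + 640.4 = 626.5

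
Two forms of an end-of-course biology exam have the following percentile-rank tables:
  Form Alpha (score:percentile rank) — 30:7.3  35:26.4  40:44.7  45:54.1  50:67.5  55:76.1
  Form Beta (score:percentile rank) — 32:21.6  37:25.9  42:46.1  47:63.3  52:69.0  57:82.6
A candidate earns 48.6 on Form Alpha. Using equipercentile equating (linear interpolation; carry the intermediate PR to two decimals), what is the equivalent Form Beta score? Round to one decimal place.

PR of 48.6 on Form Alpha: 54.1 + (48.6 − 45)/(50 − 45) × (67.5 − 54.1) = 63.75
On Form Beta, PR 63.75 falls between score 47 (PR 63.3) and 52 (PR 69.0).
Interpolate: 47 + (63.75 − 63.3)/(69.0 − 63.3) × (52 − 47) = 47.4

47.4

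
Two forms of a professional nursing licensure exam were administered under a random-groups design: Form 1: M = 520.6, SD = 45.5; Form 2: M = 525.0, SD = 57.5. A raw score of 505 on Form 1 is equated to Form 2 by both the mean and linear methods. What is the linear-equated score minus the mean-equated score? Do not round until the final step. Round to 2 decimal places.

Mean-equated: 505 + (525.0 − 520.6) = 509.40
Linear-equated: (57.5/45.5)(505 − 520.6) + 525.0 = 505.286
Difference = 505.286 − 509.40 = -4.11

-4.11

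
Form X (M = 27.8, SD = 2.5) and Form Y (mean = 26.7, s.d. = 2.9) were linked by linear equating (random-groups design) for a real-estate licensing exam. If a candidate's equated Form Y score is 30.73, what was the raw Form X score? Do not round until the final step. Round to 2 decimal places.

Invert y = (SD_Y/SD_X)(x − M_X) + M_Y:
x = (SD_X/SD_Y)(y − M_Y) + M_X = (2.5/2.9)(30.73 − 26.7) + 27.8
x = 0.862069 × 4.030 + 27.8 = 31.27

31.27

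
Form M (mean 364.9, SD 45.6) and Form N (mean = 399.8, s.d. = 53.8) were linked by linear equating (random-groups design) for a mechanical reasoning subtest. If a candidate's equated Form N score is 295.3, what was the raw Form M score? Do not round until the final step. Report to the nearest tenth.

276.3

Invert y = (SD_Y/SD_X)(x − M_X) + M_Y:
x = (SD_X/SD_Y)(y − M_Y) + M_X = (45.6/53.8)(295.3 − 399.8) + 364.9
x = 0.847584 × -104.500 + 364.9 = 276.3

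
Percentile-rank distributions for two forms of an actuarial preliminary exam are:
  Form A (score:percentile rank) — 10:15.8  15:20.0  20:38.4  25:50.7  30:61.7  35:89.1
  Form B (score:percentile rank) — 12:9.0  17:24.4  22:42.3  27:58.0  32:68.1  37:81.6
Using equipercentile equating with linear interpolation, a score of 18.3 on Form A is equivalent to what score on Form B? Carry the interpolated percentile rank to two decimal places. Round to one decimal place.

19.2

PR of 18.3 on Form A: 20.0 + (18.3 − 15)/(20 − 15) × (38.4 − 20.0) = 32.14
On Form B, PR 32.14 falls between score 17 (PR 24.4) and 22 (PR 42.3).
Interpolate: 17 + (32.14 − 24.4)/(42.3 − 24.4) × (22 − 17) = 19.2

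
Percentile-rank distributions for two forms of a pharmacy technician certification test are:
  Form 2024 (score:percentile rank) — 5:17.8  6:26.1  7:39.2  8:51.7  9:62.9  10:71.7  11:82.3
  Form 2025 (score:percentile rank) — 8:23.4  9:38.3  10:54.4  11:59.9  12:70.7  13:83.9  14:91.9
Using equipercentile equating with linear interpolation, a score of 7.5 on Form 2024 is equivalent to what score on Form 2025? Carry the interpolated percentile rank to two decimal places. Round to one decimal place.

PR of 7.5 on Form 2024: 39.2 + (7.5 − 7)/(8 − 7) × (51.7 − 39.2) = 45.45
On Form 2025, PR 45.45 falls between score 9 (PR 38.3) and 10 (PR 54.4).
Interpolate: 9 + (45.45 − 38.3)/(54.4 − 38.3) × (10 − 9) = 9.4

9.4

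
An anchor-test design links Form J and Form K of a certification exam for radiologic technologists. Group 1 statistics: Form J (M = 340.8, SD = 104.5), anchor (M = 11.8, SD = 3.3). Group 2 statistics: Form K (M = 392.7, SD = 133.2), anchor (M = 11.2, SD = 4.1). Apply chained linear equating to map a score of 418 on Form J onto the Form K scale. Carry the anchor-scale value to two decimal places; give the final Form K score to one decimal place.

491.5

Form J → anchor (Group 1): v = (3.3/104.5)(418 − 340.8) + 11.8 = 14.24
anchor → Form K (Group 2): y = (133.2/4.1)(14.24 − 11.2) + 392.7 = 491.5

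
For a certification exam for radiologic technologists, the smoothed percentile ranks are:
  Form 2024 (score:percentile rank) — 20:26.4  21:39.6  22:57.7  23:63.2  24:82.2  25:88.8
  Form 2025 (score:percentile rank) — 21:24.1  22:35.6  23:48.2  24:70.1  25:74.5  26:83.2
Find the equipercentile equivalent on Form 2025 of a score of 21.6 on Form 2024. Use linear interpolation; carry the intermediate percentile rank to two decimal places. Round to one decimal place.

PR of 21.6 on Form 2024: 39.6 + (21.6 − 21)/(22 − 21) × (57.7 − 39.6) = 50.46
On Form 2025, PR 50.46 falls between score 23 (PR 48.2) and 24 (PR 70.1).
Interpolate: 23 + (50.46 − 48.2)/(70.1 − 48.2) × (24 − 23) = 23.1

23.1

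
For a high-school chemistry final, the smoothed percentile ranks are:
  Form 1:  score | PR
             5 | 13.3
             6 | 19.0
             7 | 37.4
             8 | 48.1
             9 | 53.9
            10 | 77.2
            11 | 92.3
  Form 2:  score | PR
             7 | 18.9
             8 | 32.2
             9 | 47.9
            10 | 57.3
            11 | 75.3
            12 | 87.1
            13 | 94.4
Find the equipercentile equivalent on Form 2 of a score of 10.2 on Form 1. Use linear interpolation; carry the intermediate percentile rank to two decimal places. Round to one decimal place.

11.4

PR of 10.2 on Form 1: 77.2 + (10.2 − 10)/(11 − 10) × (92.3 − 77.2) = 80.22
On Form 2, PR 80.22 falls between score 11 (PR 75.3) and 12 (PR 87.1).
Interpolate: 11 + (80.22 − 75.3)/(87.1 − 75.3) × (12 − 11) = 11.4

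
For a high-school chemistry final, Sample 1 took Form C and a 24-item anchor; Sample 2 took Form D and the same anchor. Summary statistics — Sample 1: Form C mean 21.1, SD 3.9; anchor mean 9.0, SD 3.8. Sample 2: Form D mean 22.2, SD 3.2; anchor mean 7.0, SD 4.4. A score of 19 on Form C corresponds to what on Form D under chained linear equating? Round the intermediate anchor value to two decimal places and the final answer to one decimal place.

Form C → anchor (Sample 1): v = (3.8/3.9)(19 − 21.1) + 9.0 = 6.95
anchor → Form D (Sample 2): y = (3.2/4.4)(6.95 − 7.0) + 22.2 = 22.2

22.2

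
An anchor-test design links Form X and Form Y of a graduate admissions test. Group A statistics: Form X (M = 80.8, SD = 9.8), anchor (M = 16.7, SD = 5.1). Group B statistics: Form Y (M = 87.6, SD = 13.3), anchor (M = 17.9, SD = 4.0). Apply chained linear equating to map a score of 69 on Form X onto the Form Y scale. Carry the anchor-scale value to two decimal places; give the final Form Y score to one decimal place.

63.2

Form X → anchor (Group A): v = (5.1/9.8)(69 − 80.8) + 16.7 = 10.56
anchor → Form Y (Group B): y = (13.3/4.0)(10.56 − 17.9) + 87.6 = 63.2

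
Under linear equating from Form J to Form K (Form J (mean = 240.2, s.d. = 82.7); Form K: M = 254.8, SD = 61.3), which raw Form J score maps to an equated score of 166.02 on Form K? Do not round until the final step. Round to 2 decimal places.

120.43

Invert y = (SD_Y/SD_X)(x − M_X) + M_Y:
x = (SD_X/SD_Y)(y − M_Y) + M_X = (82.7/61.3)(166.02 − 254.8) + 240.2
x = 1.349103 × -88.780 + 240.2 = 120.43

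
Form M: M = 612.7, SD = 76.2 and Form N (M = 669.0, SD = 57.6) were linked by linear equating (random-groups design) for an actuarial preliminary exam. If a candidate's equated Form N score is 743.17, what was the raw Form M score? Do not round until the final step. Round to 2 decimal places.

710.82

Invert y = (SD_Y/SD_X)(x − M_X) + M_Y:
x = (SD_X/SD_Y)(y − M_Y) + M_X = (76.2/57.6)(743.17 − 669.0) + 612.7
x = 1.322917 × 74.170 + 612.7 = 710.82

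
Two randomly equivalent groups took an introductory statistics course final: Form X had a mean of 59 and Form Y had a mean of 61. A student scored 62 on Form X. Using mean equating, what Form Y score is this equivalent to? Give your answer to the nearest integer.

Mean equating: y = x + (M_Y − M_X) = 62 + (61 − 59) = 64

64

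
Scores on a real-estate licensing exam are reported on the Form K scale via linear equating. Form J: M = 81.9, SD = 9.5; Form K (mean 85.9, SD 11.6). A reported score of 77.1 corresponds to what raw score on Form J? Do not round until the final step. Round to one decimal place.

74.7

Invert y = (SD_Y/SD_X)(x − M_X) + M_Y:
x = (SD_X/SD_Y)(y − M_Y) + M_X = (9.5/11.6)(77.1 − 85.9) + 81.9
x = 0.818966 × -8.800 + 81.9 = 74.7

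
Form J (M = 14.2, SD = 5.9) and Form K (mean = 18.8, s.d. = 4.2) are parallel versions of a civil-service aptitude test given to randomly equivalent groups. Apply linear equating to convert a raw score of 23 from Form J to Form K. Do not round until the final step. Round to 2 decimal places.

25.06

Linear equating: y = (SD_Y/SD_X)(x − M_X) + M_Y
y = (4.2/5.9)(23 − 14.2) + 18.8
y = 0.711864 × 8.8 + 18.8 = 6.2644 + 18.8 = 25.06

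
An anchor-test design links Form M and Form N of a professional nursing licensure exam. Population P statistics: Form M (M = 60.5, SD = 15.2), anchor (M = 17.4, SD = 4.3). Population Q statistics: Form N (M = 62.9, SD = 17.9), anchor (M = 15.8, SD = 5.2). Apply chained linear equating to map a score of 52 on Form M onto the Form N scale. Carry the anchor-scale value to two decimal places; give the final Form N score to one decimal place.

60.1

Form M → anchor (Population P): v = (4.3/15.2)(52 − 60.5) + 17.4 = 15.00
anchor → Form N (Population Q): y = (17.9/5.2)(15.00 − 15.8) + 62.9 = 60.1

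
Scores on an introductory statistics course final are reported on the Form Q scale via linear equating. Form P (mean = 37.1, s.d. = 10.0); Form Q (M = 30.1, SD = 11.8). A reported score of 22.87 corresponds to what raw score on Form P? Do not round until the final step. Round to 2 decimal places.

Invert y = (SD_Y/SD_X)(x − M_X) + M_Y:
x = (SD_X/SD_Y)(y − M_Y) + M_X = (10.0/11.8)(22.87 − 30.1) + 37.1
x = 0.847458 × -7.230 + 37.1 = 30.97

30.97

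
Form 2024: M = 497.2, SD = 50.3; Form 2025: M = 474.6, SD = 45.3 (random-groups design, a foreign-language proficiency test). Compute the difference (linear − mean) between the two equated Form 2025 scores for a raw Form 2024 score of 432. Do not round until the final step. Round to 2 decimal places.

6.48

Mean-equated: 432 + (474.6 − 497.2) = 409.40
Linear-equated: (45.3/50.3)(432 − 497.2) + 474.6 = 415.881
Difference = 415.881 − 409.40 = 6.48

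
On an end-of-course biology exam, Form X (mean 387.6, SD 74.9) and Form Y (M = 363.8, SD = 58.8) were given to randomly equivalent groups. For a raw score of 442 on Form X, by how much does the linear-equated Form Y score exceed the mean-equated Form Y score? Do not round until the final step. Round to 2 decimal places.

Mean-equated: 442 + (363.8 − 387.6) = 418.20
Linear-equated: (58.8/74.9)(442 − 387.6) + 363.8 = 406.507
Difference = 406.507 − 418.20 = -11.69

-11.69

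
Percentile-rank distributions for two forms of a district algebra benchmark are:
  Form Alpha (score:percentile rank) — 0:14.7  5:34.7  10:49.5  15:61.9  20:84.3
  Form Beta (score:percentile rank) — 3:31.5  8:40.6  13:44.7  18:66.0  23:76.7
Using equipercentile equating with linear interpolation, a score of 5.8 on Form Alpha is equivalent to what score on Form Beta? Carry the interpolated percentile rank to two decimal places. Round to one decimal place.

6.1

PR of 5.8 on Form Alpha: 34.7 + (5.8 − 5)/(10 − 5) × (49.5 − 34.7) = 37.07
On Form Beta, PR 37.07 falls between score 3 (PR 31.5) and 8 (PR 40.6).
Interpolate: 3 + (37.07 − 31.5)/(40.6 − 31.5) × (8 − 3) = 6.1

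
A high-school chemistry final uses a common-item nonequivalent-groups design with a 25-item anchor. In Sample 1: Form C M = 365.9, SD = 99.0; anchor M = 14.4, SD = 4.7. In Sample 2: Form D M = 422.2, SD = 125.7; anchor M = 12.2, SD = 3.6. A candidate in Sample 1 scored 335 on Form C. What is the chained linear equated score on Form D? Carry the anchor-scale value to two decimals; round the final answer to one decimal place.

447.7

Form C → anchor (Sample 1): v = (4.7/99.0)(335 − 365.9) + 14.4 = 12.93
anchor → Form D (Sample 2): y = (125.7/3.6)(12.93 − 12.2) + 422.2 = 447.7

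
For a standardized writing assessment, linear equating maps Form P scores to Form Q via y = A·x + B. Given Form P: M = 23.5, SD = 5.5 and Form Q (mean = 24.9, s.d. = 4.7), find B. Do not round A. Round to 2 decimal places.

4.82

A = SD_Y / SD_X = 4.7 / 5.5 = 0.854545
B = M_Y − A·M_X = 24.9 − 0.854545 × 23.5 = 4.82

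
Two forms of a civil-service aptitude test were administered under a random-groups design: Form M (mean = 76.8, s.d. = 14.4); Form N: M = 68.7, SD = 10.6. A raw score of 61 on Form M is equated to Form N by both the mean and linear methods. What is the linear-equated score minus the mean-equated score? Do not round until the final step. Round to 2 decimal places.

Mean-equated: 61 + (68.7 − 76.8) = 52.90
Linear-equated: (10.6/14.4)(61 − 76.8) + 68.7 = 57.069
Difference = 57.069 − 52.90 = 4.17

4.17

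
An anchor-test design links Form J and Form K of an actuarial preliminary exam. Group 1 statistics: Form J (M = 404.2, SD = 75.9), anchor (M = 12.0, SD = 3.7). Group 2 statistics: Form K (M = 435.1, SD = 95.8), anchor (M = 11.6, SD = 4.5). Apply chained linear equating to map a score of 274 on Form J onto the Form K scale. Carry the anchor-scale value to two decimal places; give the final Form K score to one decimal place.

Form J → anchor (Group 1): v = (3.7/75.9)(274 − 404.2) + 12.0 = 5.65
anchor → Form K (Group 2): y = (95.8/4.5)(5.65 − 11.6) + 435.1 = 308.4

308.4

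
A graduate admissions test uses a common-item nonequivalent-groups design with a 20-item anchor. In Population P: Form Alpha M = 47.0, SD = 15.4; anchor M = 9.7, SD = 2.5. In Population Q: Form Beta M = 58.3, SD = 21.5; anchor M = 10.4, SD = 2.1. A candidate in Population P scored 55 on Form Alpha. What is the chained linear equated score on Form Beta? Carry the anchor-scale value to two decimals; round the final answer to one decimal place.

64.4

Form Alpha → anchor (Population P): v = (2.5/15.4)(55 − 47.0) + 9.7 = 11.00
anchor → Form Beta (Population Q): y = (21.5/2.1)(11.00 − 10.4) + 58.3 = 64.4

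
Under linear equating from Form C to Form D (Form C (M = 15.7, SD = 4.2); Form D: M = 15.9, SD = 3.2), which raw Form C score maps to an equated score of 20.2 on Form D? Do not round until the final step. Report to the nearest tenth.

21.3

Invert y = (SD_Y/SD_X)(x − M_X) + M_Y:
x = (SD_X/SD_Y)(y − M_Y) + M_X = (4.2/3.2)(20.2 − 15.9) + 15.7
x = 1.312500 × 4.300 + 15.7 = 21.3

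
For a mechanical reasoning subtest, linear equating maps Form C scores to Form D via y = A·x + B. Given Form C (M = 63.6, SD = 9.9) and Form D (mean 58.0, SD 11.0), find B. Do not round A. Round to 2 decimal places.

-12.67

A = SD_Y / SD_X = 11.0 / 9.9 = 1.111111
B = M_Y − A·M_X = 58.0 − 1.111111 × 63.6 = -12.67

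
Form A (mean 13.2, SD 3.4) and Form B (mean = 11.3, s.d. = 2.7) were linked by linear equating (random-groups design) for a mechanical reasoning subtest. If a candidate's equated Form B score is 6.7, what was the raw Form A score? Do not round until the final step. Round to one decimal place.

Invert y = (SD_Y/SD_X)(x − M_X) + M_Y:
x = (SD_X/SD_Y)(y − M_Y) + M_X = (3.4/2.7)(6.7 − 11.3) + 13.2
x = 1.259259 × -4.600 + 13.2 = 7.4

7.4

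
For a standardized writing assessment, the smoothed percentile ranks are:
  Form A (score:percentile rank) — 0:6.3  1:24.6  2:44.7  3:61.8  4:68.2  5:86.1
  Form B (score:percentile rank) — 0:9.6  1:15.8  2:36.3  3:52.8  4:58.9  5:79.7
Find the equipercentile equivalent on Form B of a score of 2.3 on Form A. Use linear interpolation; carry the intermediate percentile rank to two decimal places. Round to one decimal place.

PR of 2.3 on Form A: 44.7 + (2.3 − 2)/(3 − 2) × (61.8 − 44.7) = 49.83
On Form B, PR 49.83 falls between score 2 (PR 36.3) and 3 (PR 52.8).
Interpolate: 2 + (49.83 − 36.3)/(52.8 − 36.3) × (3 − 2) = 2.8

2.8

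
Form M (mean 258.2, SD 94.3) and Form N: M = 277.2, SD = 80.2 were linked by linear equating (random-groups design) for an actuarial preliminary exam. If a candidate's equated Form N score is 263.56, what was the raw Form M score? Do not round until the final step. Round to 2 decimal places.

242.16

Invert y = (SD_Y/SD_X)(x − M_X) + M_Y:
x = (SD_X/SD_Y)(y − M_Y) + M_X = (94.3/80.2)(263.56 − 277.2) + 258.2
x = 1.175810 × -13.640 + 258.2 = 242.16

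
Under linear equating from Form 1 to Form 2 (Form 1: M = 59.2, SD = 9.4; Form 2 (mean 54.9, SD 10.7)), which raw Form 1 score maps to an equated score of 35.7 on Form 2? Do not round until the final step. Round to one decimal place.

Invert y = (SD_Y/SD_X)(x − M_X) + M_Y:
x = (SD_X/SD_Y)(y − M_Y) + M_X = (9.4/10.7)(35.7 − 54.9) + 59.2
x = 0.878505 × -19.200 + 59.2 = 42.3

42.3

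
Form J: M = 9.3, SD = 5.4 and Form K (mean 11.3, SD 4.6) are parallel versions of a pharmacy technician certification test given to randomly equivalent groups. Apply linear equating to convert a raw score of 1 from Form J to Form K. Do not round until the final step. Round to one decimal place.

4.2

Linear equating: y = (SD_Y/SD_X)(x − M_X) + M_Y
y = (4.6/5.4)(1 − 9.3) + 11.3
y = 0.851852 × -8.3 + 11.3 = -7.0704 + 11.3 = 4.2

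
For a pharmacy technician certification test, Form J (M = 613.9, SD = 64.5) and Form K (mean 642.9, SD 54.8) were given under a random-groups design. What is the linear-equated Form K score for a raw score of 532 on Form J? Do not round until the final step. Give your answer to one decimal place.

Linear equating: y = (SD_Y/SD_X)(x − M_X) + M_Y
y = (54.8/64.5)(532 − 613.9) + 642.9
y = 0.849612 × -81.9 + 642.9 = -69.5833 + 642.9 = 573.3

573.3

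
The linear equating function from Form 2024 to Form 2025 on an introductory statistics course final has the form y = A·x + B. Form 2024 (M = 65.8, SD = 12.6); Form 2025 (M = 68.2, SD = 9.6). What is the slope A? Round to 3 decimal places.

A = SD_Y / SD_X = 9.6 / 12.6 = 0.762

0.762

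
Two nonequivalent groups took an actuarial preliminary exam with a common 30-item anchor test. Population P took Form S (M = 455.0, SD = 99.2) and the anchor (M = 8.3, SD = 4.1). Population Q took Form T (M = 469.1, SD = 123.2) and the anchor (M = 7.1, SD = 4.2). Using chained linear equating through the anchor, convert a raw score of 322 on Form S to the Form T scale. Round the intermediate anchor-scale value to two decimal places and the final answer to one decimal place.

Form S → anchor (Population P): v = (4.1/99.2)(322 − 455.0) + 8.3 = 2.80
anchor → Form T (Population Q): y = (123.2/4.2)(2.80 − 7.1) + 469.1 = 343.0

343.0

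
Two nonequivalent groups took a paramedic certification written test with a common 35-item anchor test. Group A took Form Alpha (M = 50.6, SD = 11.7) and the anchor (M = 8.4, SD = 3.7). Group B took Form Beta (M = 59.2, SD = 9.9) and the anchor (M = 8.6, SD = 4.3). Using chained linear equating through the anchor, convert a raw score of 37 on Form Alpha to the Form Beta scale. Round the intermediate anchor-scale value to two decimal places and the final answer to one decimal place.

Form Alpha → anchor (Group A): v = (3.7/11.7)(37 − 50.6) + 8.4 = 4.10
anchor → Form Beta (Group B): y = (9.9/4.3)(4.10 − 8.6) + 59.2 = 48.8

48.8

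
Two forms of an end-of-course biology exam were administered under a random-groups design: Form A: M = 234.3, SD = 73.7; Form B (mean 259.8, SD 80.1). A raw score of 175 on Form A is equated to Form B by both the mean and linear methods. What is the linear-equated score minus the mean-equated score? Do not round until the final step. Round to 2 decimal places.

Mean-equated: 175 + (259.8 − 234.3) = 200.50
Linear-equated: (80.1/73.7)(175 − 234.3) + 259.8 = 195.350
Difference = 195.350 − 200.50 = -5.15

-5.15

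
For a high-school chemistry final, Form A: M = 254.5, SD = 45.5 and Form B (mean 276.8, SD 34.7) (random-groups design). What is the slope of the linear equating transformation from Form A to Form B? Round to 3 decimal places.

A = SD_Y / SD_X = 34.7 / 45.5 = 0.763

0.763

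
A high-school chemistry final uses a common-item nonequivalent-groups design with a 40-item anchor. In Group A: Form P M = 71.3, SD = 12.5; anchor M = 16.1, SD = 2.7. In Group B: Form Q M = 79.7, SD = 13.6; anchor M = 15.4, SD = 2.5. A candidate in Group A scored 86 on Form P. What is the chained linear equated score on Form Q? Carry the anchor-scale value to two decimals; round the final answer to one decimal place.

100.8

Form P → anchor (Group A): v = (2.7/12.5)(86 − 71.3) + 16.1 = 19.28
anchor → Form Q (Group B): y = (13.6/2.5)(19.28 − 15.4) + 79.7 = 100.8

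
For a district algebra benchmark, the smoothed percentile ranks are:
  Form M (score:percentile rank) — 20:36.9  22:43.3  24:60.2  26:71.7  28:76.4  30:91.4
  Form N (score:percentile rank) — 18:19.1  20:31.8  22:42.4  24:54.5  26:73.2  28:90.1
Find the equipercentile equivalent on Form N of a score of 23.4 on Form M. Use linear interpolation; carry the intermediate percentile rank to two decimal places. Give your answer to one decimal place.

PR of 23.4 on Form M: 43.3 + (23.4 − 22)/(24 − 22) × (60.2 − 43.3) = 55.13
On Form N, PR 55.13 falls between score 24 (PR 54.5) and 26 (PR 73.2).
Interpolate: 24 + (55.13 − 54.5)/(73.2 − 54.5) × (26 − 24) = 24.1

24.1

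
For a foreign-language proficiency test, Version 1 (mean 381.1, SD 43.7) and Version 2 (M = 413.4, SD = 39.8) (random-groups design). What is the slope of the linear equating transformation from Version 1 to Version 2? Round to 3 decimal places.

0.911

A = SD_Y / SD_X = 39.8 / 43.7 = 0.911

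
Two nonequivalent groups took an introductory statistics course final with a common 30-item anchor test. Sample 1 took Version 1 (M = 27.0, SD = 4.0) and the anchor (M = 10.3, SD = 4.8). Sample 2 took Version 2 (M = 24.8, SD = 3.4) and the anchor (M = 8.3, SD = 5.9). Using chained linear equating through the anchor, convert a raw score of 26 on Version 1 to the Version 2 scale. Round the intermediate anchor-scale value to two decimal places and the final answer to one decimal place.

25.3

Version 1 → anchor (Sample 1): v = (4.8/4.0)(26 − 27.0) + 10.3 = 9.10
anchor → Version 2 (Sample 2): y = (3.4/5.9)(9.10 − 8.3) + 24.8 = 25.3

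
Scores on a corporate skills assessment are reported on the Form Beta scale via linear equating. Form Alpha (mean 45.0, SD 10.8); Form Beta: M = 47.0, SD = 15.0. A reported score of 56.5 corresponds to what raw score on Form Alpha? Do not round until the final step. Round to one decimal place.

Invert y = (SD_Y/SD_X)(x − M_X) + M_Y:
x = (SD_X/SD_Y)(y − M_Y) + M_X = (10.8/15.0)(56.5 − 47.0) + 45.0
x = 0.720000 × 9.500 + 45.0 = 51.8

51.8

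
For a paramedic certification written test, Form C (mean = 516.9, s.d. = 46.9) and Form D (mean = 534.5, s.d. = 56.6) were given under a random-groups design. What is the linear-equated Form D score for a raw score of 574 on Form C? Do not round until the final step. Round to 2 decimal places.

603.41

Linear equating: y = (SD_Y/SD_X)(x − M_X) + M_Y
y = (56.6/46.9)(574 − 516.9) + 534.5
y = 1.206823 × 57.1 + 534.5 = 68.9096 + 534.5 = 603.41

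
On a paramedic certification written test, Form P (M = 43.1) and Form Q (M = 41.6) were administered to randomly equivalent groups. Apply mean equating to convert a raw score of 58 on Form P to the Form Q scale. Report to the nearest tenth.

Mean equating: y = x + (M_Y − M_X) = 58 + (41.6 − 43.1) = 56.5

56.5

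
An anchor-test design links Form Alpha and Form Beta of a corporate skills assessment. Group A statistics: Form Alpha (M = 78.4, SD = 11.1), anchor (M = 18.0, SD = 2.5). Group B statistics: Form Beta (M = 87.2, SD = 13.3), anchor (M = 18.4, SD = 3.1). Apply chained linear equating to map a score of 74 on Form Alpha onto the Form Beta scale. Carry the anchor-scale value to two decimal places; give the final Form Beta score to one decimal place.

Form Alpha → anchor (Group A): v = (2.5/11.1)(74 − 78.4) + 18.0 = 17.01
anchor → Form Beta (Group B): y = (13.3/3.1)(17.01 − 18.4) + 87.2 = 81.2

81.2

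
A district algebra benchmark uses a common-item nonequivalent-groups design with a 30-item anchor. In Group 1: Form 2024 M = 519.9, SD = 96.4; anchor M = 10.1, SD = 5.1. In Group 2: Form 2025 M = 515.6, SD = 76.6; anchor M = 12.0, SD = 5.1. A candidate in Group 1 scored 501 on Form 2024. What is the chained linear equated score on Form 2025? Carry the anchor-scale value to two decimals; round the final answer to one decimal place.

472.0

Form 2024 → anchor (Group 1): v = (5.1/96.4)(501 − 519.9) + 10.1 = 9.10
anchor → Form 2025 (Group 2): y = (76.6/5.1)(9.10 − 12.0) + 515.6 = 472.0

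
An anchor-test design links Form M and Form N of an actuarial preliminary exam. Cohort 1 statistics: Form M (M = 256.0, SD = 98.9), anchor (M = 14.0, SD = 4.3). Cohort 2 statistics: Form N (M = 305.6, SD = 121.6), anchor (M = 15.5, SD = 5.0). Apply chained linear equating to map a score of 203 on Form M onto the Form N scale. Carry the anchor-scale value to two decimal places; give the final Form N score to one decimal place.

213.2

Form M → anchor (Cohort 1): v = (4.3/98.9)(203 − 256.0) + 14.0 = 11.70
anchor → Form N (Cohort 2): y = (121.6/5.0)(11.70 − 15.5) + 305.6 = 213.2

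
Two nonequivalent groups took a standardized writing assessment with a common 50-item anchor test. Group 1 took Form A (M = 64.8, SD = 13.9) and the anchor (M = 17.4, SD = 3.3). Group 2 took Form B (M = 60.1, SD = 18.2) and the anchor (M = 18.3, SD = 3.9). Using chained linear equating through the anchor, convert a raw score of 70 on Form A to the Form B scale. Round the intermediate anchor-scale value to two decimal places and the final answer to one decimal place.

61.6

Form A → anchor (Group 1): v = (3.3/13.9)(70 − 64.8) + 17.4 = 18.63
anchor → Form B (Group 2): y = (18.2/3.9)(18.63 − 18.3) + 60.1 = 61.6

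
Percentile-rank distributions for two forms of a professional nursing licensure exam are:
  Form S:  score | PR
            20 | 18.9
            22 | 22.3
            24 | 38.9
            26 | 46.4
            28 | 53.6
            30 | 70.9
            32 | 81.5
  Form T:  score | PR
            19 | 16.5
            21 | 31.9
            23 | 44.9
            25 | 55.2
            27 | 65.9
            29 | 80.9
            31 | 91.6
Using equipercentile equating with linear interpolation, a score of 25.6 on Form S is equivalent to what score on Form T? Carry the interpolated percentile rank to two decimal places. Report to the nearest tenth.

PR of 25.6 on Form S: 38.9 + (25.6 − 24)/(26 − 24) × (46.4 − 38.9) = 44.90
On Form T, PR 44.90 falls between score 21 (PR 31.9) and 23 (PR 44.9).
Interpolate: 21 + (44.90 − 31.9)/(44.9 − 31.9) × (23 − 21) = 23.0

23.0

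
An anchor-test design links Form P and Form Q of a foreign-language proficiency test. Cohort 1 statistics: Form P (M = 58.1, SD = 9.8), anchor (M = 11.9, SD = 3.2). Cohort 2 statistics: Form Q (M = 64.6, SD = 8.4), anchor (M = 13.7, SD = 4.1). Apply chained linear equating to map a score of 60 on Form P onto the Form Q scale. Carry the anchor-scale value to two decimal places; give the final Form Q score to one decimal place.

62.2

Form P → anchor (Cohort 1): v = (3.2/9.8)(60 − 58.1) + 11.9 = 12.52
anchor → Form Q (Cohort 2): y = (8.4/4.1)(12.52 − 13.7) + 64.6 = 62.2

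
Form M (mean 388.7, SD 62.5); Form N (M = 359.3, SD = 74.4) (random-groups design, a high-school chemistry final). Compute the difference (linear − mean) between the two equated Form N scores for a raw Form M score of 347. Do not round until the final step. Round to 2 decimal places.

-7.94

Mean-equated: 347 + (359.3 − 388.7) = 317.60
Linear-equated: (74.4/62.5)(347 − 388.7) + 359.3 = 309.660
Difference = 309.660 − 317.60 = -7.94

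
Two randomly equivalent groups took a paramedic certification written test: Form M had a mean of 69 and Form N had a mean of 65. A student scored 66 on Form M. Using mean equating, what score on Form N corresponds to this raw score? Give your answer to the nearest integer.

62

Mean equating: y = x + (M_Y − M_X) = 66 + (65 − 69) = 62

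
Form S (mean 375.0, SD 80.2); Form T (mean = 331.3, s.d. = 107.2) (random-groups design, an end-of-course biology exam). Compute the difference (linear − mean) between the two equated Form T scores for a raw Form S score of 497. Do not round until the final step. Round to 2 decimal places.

Mean-equated: 497 + (331.3 − 375.0) = 453.30
Linear-equated: (107.2/80.2)(497 − 375.0) + 331.3 = 494.372
Difference = 494.372 − 453.30 = 41.07

41.07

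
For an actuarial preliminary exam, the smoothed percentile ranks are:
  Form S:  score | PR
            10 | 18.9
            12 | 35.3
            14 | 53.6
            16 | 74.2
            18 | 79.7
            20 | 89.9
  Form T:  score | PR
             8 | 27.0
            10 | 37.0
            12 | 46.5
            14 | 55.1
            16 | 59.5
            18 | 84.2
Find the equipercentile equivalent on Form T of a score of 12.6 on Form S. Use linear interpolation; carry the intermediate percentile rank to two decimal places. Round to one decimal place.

10.8

PR of 12.6 on Form S: 35.3 + (12.6 − 12)/(14 − 12) × (53.6 − 35.3) = 40.79
On Form T, PR 40.79 falls between score 10 (PR 37.0) and 12 (PR 46.5).
Interpolate: 10 + (40.79 − 37.0)/(46.5 − 37.0) × (12 − 10) = 10.8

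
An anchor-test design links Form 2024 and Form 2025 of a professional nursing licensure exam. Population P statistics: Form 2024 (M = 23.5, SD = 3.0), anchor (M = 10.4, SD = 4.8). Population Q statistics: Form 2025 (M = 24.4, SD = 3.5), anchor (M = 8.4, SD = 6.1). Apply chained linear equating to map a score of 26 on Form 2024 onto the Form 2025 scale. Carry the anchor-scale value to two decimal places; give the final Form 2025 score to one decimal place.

Form 2024 → anchor (Population P): v = (4.8/3.0)(26 − 23.5) + 10.4 = 14.40
anchor → Form 2025 (Population Q): y = (3.5/6.1)(14.40 − 8.4) + 24.4 = 27.8

27.8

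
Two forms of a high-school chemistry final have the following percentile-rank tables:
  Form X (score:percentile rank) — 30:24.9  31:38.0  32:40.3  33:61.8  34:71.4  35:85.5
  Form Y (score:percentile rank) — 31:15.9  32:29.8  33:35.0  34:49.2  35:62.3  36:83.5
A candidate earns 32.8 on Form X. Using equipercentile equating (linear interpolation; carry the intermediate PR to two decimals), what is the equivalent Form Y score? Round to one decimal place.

34.6

PR of 32.8 on Form X: 40.3 + (32.8 − 32)/(33 − 32) × (61.8 − 40.3) = 57.50
On Form Y, PR 57.50 falls between score 34 (PR 49.2) and 35 (PR 62.3).
Interpolate: 34 + (57.50 − 49.2)/(62.3 − 49.2) × (35 − 34) = 34.6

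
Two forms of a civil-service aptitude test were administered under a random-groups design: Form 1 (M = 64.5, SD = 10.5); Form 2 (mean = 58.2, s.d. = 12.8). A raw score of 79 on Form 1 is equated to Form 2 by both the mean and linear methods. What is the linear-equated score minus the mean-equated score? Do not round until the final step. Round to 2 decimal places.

3.18

Mean-equated: 79 + (58.2 − 64.5) = 72.70
Linear-equated: (12.8/10.5)(79 − 64.5) + 58.2 = 75.876
Difference = 75.876 − 72.70 = 3.18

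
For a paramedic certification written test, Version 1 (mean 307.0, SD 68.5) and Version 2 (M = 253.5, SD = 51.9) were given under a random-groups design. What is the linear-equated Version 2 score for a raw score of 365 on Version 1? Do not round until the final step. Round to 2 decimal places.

Linear equating: y = (SD_Y/SD_X)(x − M_X) + M_Y
y = (51.9/68.5)(365 − 307.0) + 253.5
y = 0.757664 × 58.0 + 253.5 = 43.9445 + 253.5 = 297.44

297.44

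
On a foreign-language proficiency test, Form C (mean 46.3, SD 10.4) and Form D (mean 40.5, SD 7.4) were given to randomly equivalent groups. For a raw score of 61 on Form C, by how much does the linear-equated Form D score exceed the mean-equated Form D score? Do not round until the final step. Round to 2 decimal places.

Mean-equated: 61 + (40.5 − 46.3) = 55.20
Linear-equated: (7.4/10.4)(61 − 46.3) + 40.5 = 50.960
Difference = 50.960 − 55.20 = -4.24

-4.24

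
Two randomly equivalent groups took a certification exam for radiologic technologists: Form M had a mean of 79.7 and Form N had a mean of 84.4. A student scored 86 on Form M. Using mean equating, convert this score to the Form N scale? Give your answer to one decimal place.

Mean equating: y = x + (M_Y − M_X) = 86 + (84.4 − 79.7) = 90.7

90.7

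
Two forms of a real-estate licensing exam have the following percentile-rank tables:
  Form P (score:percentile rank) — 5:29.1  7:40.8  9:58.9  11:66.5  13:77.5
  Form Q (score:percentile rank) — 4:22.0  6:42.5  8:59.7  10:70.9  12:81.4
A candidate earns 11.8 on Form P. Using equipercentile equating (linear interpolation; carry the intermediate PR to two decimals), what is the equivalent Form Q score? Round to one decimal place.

PR of 11.8 on Form P: 66.5 + (11.8 − 11)/(13 − 11) × (77.5 − 66.5) = 70.90
On Form Q, PR 70.90 falls between score 8 (PR 59.7) and 10 (PR 70.9).
Interpolate: 8 + (70.90 − 59.7)/(70.9 − 59.7) × (10 − 8) = 10.0

10.0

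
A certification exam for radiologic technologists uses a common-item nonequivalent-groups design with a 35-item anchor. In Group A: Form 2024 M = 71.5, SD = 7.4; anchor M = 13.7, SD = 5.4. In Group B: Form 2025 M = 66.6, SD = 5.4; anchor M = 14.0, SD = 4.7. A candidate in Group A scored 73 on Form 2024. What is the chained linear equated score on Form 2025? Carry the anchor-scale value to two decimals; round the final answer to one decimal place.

Form 2024 → anchor (Group A): v = (5.4/7.4)(73 − 71.5) + 13.7 = 14.79
anchor → Form 2025 (Group B): y = (5.4/4.7)(14.79 − 14.0) + 66.6 = 67.5

67.5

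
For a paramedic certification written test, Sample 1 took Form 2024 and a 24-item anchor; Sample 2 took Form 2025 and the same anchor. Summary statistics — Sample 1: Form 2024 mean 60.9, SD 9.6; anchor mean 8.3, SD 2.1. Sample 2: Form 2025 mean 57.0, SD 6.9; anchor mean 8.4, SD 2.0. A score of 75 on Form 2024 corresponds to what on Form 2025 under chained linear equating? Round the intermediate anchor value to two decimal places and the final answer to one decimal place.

Form 2024 → anchor (Sample 1): v = (2.1/9.6)(75 − 60.9) + 8.3 = 11.38
anchor → Form 2025 (Sample 2): y = (6.9/2.0)(11.38 − 8.4) + 57.0 = 67.3

67.3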